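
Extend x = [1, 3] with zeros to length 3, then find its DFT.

Original 2-point DFT: [4, -2]
Zero-padded 3-point DFT provides frequency interpolation.

DFT_3([x, 0, ...]) = [4, -0.5000-2.5981i, -0.5000+2.5981i]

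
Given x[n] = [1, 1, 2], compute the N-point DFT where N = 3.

X[k] = Σ(n=0 to 2) x[n] · ω_3^(nk)
where ω_3 = e^(-2πi/3)

Computing each X[k]:
X[0] = 4
X[1] = -0.5000+0.8660i
X[2] = -0.5000-0.8660i

X = [4, -0.5000+0.8660i, -0.5000-0.8660i]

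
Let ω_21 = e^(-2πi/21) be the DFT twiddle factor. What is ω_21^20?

ω_21^20 = e^(-2πi·20/21)
= cos(-2π·20/21) + i·sin(-2π·20/21)
= cos(-40π/21) + i·sin(-40π/21)

ω_21^20 = cos(-40π/21) + i·sin(-40π/21) = 0.9556+0.2948i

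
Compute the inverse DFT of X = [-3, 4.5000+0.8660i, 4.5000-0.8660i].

x[n] = (1/3) Σ(k=0 to 2) X[k] · e^(2πikn/3)

Computing each x[n]:
x[0] = 2
x[1] = -3
x[2] = -2

x = [2, -3, -2]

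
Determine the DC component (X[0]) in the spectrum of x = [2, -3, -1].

X[0] = Σ(n=0 to 2) x[n] · ω_3^0 = Σ x[n]
= (2) + (-3) + (-1)

X[0] = -2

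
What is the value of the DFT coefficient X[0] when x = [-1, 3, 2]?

X[0] = Σ(n=0 to 2) x[n] · ω_3^0 = Σ x[n]
= (-1) + (3) + (2)

X[0] = 4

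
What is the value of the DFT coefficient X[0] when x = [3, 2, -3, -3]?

X[0] = Σ(n=0 to 3) x[n] · ω_4^0 = Σ x[n]
= (3) + (2) + (-3) + (-3)

X[0] = -1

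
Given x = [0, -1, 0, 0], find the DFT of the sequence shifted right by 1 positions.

Time shift by 1: X_shifted[k] = ω_4^(1k) · X[k]
Shifted x = [0, 0, -1, 0]

DFT(x[n-1]) = [-1, 1, -1, 1]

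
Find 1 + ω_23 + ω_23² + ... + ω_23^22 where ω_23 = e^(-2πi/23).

Sum of all nth roots of unity equals 0 for n > 1 (geometric series with r ≠ 1).

0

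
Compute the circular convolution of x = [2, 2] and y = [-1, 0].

(x ⊛ y)[n] = Σ(m=0 to 1) x[m] · y[(n-m) mod 2]

Computing each output sample:
(x ⊛ y)[0] = -2
(x ⊛ y)[1] = -2

x ⊛ y = [-2, -2]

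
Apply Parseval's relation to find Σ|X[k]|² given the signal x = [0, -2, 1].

Parseval: Σ|x[n]|² = (1/N)Σ|X[k]|², so Σ|X[k]|² = N·Σ|x[n]|² = 3·5.0000

Σ|X[k]|² = N·Σ|x[n]|² = 3·5.0000 = 15.0000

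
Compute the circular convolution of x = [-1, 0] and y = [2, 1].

(x ⊛ y)[n] = Σ(m=0 to 1) x[m] · y[(n-m) mod 2]

Computing each output sample:
(x ⊛ y)[0] = -2
(x ⊛ y)[1] = -1

x ⊛ y = [-2, -1]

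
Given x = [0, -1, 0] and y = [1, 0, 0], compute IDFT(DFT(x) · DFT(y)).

(x ⊛ y)[n] = Σ(m=0 to 2) x[m] · y[(n-m) mod 3]

Computing each output sample:
(x ⊛ y)[0] = 0
(x ⊛ y)[1] = -1
(x ⊛ y)[2] = 0

x ⊛ y = [0, -1, 0]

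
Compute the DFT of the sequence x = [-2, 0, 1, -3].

X[k] = Σ(n=0 to 3) x[n] · ω_4^(nk)
where ω_4 = e^(-2πi/4)

Computing each X[k]:
X[0] = -4
X[1] = -3-3i
X[2] = 2
X[3] = -3+3i

X = [-4, -3-3i, 2, -3+3i]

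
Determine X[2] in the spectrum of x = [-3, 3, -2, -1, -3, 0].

X[2] = Σ(n=0 to 5) x[n] · ω_6^(2n) where ω_6 = e^(-2πi/6)
= (-3)·ω_6^0 + (3)·ω_6^2 + (-2)·ω_6^4 + (-1)·ω_6^6 + (-3)·ω_6^8 + (0)·ω_6^10

X[2] = -3.0000-1.7321i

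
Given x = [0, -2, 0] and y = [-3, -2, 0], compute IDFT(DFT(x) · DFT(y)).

(x ⊛ y)[n] = Σ(m=0 to 2) x[m] · y[(n-m) mod 3]

Computing each output sample:
(x ⊛ y)[0] = 0
(x ⊛ y)[1] = 6
(x ⊛ y)[2] = 4

x ⊛ y = [0, 6, 4]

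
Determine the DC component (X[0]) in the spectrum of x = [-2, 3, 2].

X[0] = Σ(n=0 to 2) x[n] · ω_3^0 = Σ x[n]
= (-2) + (3) + (2)

X[0] = 3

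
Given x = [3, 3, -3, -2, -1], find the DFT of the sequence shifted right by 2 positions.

Time shift by 2: X_shifted[k] = ω_5^(2k) · X[k]
Shifted x = [-2, -1, 3, 3, -3]

DFT(x[n-2]) = [0, -8.0902-1.9021i, 3.0902-1.1756i, 3.0902+1.1756i, -8.0902+1.9021i]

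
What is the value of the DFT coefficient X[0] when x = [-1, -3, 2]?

X[0] = Σ(n=0 to 2) x[n] · ω_3^0 = Σ x[n]
= (-1) + (-3) + (2)

X[0] = -2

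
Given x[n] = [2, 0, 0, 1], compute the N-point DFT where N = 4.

X[k] = Σ(n=0 to 3) x[n] · ω_4^(nk)
where ω_4 = e^(-2πi/4)

Computing each X[k]:
X[0] = 3
X[1] = 2+1i
X[2] = 1
X[3] = 2-1i

X = [3, 2+1i, 1, 2-1i]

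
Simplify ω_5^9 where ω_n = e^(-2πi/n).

Since ω_5^5 = 1, powers reduce modulo 5.
9 mod 5 = 4
So ω_5^9 = ω_5^4 = e^(-2πi·4/5)

ω_5^9 = ω_5^4 = 0.3090+0.9511i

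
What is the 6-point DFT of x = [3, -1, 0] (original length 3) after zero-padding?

Original 3-point DFT: [2, 3.5000+0.8660i, 3.5000-0.8660i]
Zero-padded 6-point DFT provides frequency interpolation.

DFT_6([x, 0, ...]) = [2, 2.5000+0.8660i, 3.5000+0.8660i, 4, 3.5000-0.8660i, 2.5000-0.8660i]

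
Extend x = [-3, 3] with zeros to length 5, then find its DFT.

Original 2-point DFT: [0, -6]
Zero-padded 5-point DFT provides frequency interpolation.

DFT_5([x, 0, ...]) = [0, -2.0729-2.8532i, -5.4271-1.7634i, -5.4271+1.7634i, -2.0729+2.8532i]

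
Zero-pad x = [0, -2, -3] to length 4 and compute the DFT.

Original 3-point DFT: [-5, 2.5000-0.8660i, 2.5000+0.8660i]
Zero-padded 4-point DFT provides frequency interpolation.

DFT_4([x, 0, ...]) = [-5, 3+2i, -1, 3-2i]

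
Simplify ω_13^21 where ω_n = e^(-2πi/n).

Since ω_13^13 = 1, powers reduce modulo 13.
21 mod 13 = 8
So ω_13^21 = ω_13^8 = e^(-2πi·8/13)

ω_13^21 = ω_13^8 = -0.7485+0.6631i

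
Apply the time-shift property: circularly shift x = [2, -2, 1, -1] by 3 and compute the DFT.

Time shift by 3: X_shifted[k] = ω_4^(3k) · X[k]
Shifted x = [-2, 1, -1, 2]

DFT(x[n-3]) = [0, -1+1i, -6, -1-1i]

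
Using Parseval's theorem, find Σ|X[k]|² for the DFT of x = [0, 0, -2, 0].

Parseval: Σ|x[n]|² = (1/N)Σ|X[k]|², so Σ|X[k]|² = N·Σ|x[n]|² = 4·4.0000

Σ|X[k]|² = N·Σ|x[n]|² = 4·4.0000 = 16.0000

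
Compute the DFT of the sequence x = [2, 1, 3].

X[k] = Σ(n=0 to 2) x[n] · ω_3^(nk)
where ω_3 = e^(-2πi/3)

Computing each X[k]:
X[0] = 6
X[1] = 1.7321i
X[2] = -1.7321i

X = [6, 1.7321i, -1.7321i]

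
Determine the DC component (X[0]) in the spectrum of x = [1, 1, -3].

X[0] = Σ(n=0 to 2) x[n] · ω_3^0 = Σ x[n]
= (1) + (1) + (-3)

X[0] = -1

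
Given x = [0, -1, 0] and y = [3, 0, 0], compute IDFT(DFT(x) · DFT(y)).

(x ⊛ y)[n] = Σ(m=0 to 2) x[m] · y[(n-m) mod 3]

Computing each output sample:
(x ⊛ y)[0] = 0
(x ⊛ y)[1] = -3
(x ⊛ y)[2] = 0

x ⊛ y = [0, -3, 0]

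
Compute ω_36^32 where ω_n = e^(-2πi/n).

ω_36^32 = e^(-2πi·32/36)
= cos(-2π·32/36) + i·sin(-2π·32/36)
= cos(-64π/36) + i·sin(-64π/36)

ω_36^32 = cos(-64π/36) + i·sin(-64π/36) = 0.7660+0.6428i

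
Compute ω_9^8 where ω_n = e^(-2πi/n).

ω_9^8 = e^(-2πi·8/9)
= cos(-2π·8/9) + i·sin(-2π·8/9)
= cos(-16π/9) + i·sin(-16π/9)

ω_9^8 = cos(-16π/9) + i·sin(-16π/9) = 0.7660+0.6428i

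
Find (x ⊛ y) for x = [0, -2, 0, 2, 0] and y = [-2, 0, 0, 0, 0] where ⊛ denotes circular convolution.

(x ⊛ y)[n] = Σ(m=0 to 4) x[m] · y[(n-m) mod 5]

Computing each output sample:
(x ⊛ y)[0] = 0
(x ⊛ y)[1] = 4
(x ⊛ y)[2] = 0
(x ⊛ y)[3] = -4
(x ⊛ y)[4] = 0

x ⊛ y = [0, 4, 0, -4, 0]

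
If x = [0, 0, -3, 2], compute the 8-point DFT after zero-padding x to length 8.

Original 4-point DFT: [-1, 3+2i, -5, 3-2i]
Zero-padded 8-point DFT provides frequency interpolation.

DFT_8([x, 0, ...]) = [-1, -1.4142+1.5858i, 3+2i, 1.4142-4.4142i, -5, 1.4142+4.4142i, 3-2i, -1.4142-1.5858i]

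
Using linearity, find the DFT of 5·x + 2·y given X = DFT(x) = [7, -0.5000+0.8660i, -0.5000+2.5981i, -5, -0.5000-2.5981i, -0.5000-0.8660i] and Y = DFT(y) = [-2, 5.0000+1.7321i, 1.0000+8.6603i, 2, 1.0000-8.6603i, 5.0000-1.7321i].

By linearity: DFT(5x + 2y) = 5·DFT(x) + 2·DFT(y)
= 5·[7, -0.5000+0.8660i, -0.5000+2.5981i, -5, -0.5000-2.5981i, -0.5000-0.8660i] + 2·[-2, 5.0000+1.7321i, 1.0000+8.6603i, 2, 1.0000-8.6603i, 5.0000-1.7321i]

Computing element-wise:
Z[0] = 5·(7) + 2·(-2) = 31
Z[1] = 5·(-0.5000+0.8660i) + 2·(5.0000+1.7321i) = 7.5000+7.7942i
Z[2] = 5·(-0.5000+2.5981i) + 2·(1.0000+8.6603i) = -0.5000+30.3111i
Z[3] = 5·(-5) + 2·(2) = -21
Z[4] = 5·(-0.5000-2.5981i) + 2·(1.0000-8.6603i) = -0.5000-30.3111i
Z[5] = 5·(-0.5000-0.8660i) + 2·(5.0000-1.7321i) = 7.5000-7.7942i

DFT(5x + 2y) = 5·X + 2·Y = [31, 7.5000+7.7942i, -0.5000+30.3111i, -21, -0.5000-30.3111i, 7.5000-7.7942i]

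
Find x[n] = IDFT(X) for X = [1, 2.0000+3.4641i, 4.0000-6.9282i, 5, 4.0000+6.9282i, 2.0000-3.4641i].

x[n] = (1/6) Σ(k=0 to 5) X[k] · e^(2πikn/6)

Computing each x[n]:
x[0] = 3
x[1] = 0
x[2] = -3
x[3] = 0
x[4] = 3
x[5] = -2

x = [3, 0, -3, 0, 3, -2]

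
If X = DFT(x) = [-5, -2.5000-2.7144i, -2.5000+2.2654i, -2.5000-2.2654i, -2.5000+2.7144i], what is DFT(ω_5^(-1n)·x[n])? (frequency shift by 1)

Modulation property: DFT(ω_5^(-1n)·x[n]) = X[(k-1) mod 5], so circularly shift X by 1 positions.

X[k-1] = [-2.5000+2.7144i, -5, -2.5000-2.7144i, -2.5000+2.2654i, -2.5000-2.2654i]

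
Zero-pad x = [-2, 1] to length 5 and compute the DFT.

Original 2-point DFT: [-1, -3]
Zero-padded 5-point DFT provides frequency interpolation.

DFT_5([x, 0, ...]) = [-1, -1.6910-0.9511i, -2.8090-0.5878i, -2.8090+0.5878i, -1.6910+0.9511i]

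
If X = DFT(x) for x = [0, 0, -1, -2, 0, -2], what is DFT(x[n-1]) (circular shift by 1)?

Time shift by 1: X_shifted[k] = ω_6^(1k) · X[k]
Shifted x = [-2, 0, 0, -1, -2, 0]

DFT(x[n-1]) = [-5, -1.7321i, -2.0000+1.7321i, -3, -2.0000-1.7321i, 1.7321i]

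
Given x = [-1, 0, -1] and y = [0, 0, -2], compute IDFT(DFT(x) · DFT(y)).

(x ⊛ y)[n] = Σ(m=0 to 2) x[m] · y[(n-m) mod 3]

Computing each output sample:
(x ⊛ y)[0] = 0
(x ⊛ y)[1] = 2
(x ⊛ y)[2] = 2

x ⊛ y = [0, 2, 2]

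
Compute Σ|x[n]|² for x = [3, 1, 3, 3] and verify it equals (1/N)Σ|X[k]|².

Time domain:
Σ|x[n]|² = |3|² + |1|² + |3|² + |3|² = 28.0000

Frequency domain:
(1/4)Σ|X[k]|² = (1/4)(|10|² + |2i|² + |2|² + |-2i|²) = (1/4)·112.0000 = 28.0000

Both sides agree, confirming Parseval's theorem.

Σ|x[n]|² = (1/N)Σ|X[k]|² = 28.0000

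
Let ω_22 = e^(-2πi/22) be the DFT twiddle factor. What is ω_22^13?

ω_22^13 = e^(-2πi·13/22)
= cos(-2π·13/22) + i·sin(-2π·13/22)
= cos(-26π/22) + i·sin(-26π/22)

ω_22^13 = cos(-26π/22) + i·sin(-26π/22) = -0.8413+0.5406i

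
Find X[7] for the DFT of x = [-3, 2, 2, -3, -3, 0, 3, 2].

X[7] = Σ(n=0 to 7) x[n] · ω_8^(7n) where ω_8 = e^(-2πi/8)
= (-3)·ω_8^0 + (2)·ω_8^7 + (2)·ω_8^14 + (-3)·ω_8^21 + (-3)·ω_8^28 + (0)·ω_8^35 + (3)·ω_8^42 + (2)·ω_8^49

X[7] = 4.9497-3.1213i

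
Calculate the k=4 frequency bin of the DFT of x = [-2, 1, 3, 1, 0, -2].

X[4] = Σ(n=0 to 5) x[n] · ω_6^(4n) where ω_6 = e^(-2πi/6)
= (-2)·ω_6^0 + (1)·ω_6^4 + (3)·ω_6^8 + (1)·ω_6^12 + (0)·ω_6^16 + (-2)·ω_6^20

X[4] = -2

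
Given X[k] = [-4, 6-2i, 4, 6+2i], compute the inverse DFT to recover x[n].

x[n] = (1/4) Σ(k=0 to 3) X[k] · e^(2πikn/4)

Computing each x[n]:
x[0] = 3
x[1] = -1
x[2] = -3
x[3] = -3

x = [3, -1, -3, -3]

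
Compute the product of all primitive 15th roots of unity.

The primitive 15th roots of unity are ω_15^k for k coprime to 15: k ∈ {1, 2, 4, 7, 8, 11, 13, 14}
Their product equals the constant term of the cyclotomic polynomial Φ_15(x) up to sign.
For n ≥ 3, the product of all primitive nth roots of unity is 1. (For n=1 it is 1; for n=2 it is -1.)

1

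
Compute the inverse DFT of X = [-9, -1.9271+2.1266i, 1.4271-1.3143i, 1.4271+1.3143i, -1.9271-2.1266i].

x[n] = (1/5) Σ(k=0 to 4) X[k] · e^(2πikn/5)

Computing each x[n]:
x[0] = -2
x[1] = -3
x[2] = -2
x[3] = 0
x[4] = -2

x = [-2, -3, -2, 0, -2]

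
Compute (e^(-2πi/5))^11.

Since ω_5^5 = 1, powers reduce modulo 5.
11 mod 5 = 1
So ω_5^11 = ω_5^1 = e^(-2πi·1/5)

ω_5^11 = ω_5^1 = 0.3090-0.9511i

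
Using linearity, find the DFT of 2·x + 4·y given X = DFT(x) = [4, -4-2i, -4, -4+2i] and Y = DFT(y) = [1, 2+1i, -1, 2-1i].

By linearity: DFT(2x + 4y) = 2·DFT(x) + 4·DFT(y)
= 2·[4, -4-2i, -4, -4+2i] + 4·[1, 2+1i, -1, 2-1i]

Computing element-wise:
Z[0] = 2·(4) + 4·(1) = 12
Z[1] = 2·(-4-2i) + 4·(2+1i) = 0
Z[2] = 2·(-4) + 4·(-1) = -12
Z[3] = 2·(-4+2i) + 4·(2-1i) = 0

DFT(2x + 4y) = 2·X + 4·Y = [12, 0, -12, 0]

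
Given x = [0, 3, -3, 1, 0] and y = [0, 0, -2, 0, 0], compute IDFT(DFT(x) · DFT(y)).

(x ⊛ y)[n] = Σ(m=0 to 4) x[m] · y[(n-m) mod 5]

Computing each output sample:
(x ⊛ y)[0] = -2
(x ⊛ y)[1] = 0
(x ⊛ y)[2] = 0
(x ⊛ y)[3] = -6
(x ⊛ y)[4] = 6

x ⊛ y = [-2, 0, 0, -6, 6]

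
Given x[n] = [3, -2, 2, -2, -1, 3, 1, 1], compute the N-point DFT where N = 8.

X[k] = Σ(n=0 to 7) x[n] · ω_8^(nk)
where ω_8 = e^(-2πi/8)

Computing each X[k]:
X[0] = 5
X[1] = 2.5858+4.6569i
X[2] = -1-2i
X[3] = 5.4142+6.6569i
X[4] = 5
X[5] = 5.4142-6.6569i
X[6] = -1+2i
X[7] = 2.5858-4.6569i

X = [5, 2.5858+4.6569i, -1-2i, 5.4142+6.6569i, 5, 5.4142-6.6569i, -1+2i, 2.5858-4.6569i]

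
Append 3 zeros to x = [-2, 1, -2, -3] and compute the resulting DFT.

Original 4-point DFT: [-6, -4i, -2, 4i]
Zero-padded 7-point DFT provides frequency interpolation.

DFT_7([x, 0, ...]) = [-6, 1.7714+2.4697i, -2.2911-4.1882i, -3.4804+0.9272i, -3.4804-0.9272i, -2.2911+4.1882i, 1.7714-2.4697i]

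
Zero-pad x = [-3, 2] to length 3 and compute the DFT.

Original 2-point DFT: [-1, -5]
Zero-padded 3-point DFT provides frequency interpolation.

DFT_3([x, 0, ...]) = [-1, -4.0000-1.7321i, -4.0000+1.7321i]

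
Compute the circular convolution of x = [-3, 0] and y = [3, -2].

(x ⊛ y)[n] = Σ(m=0 to 1) x[m] · y[(n-m) mod 2]

Computing each output sample:
(x ⊛ y)[0] = -9
(x ⊛ y)[1] = 6

x ⊛ y = [-9, 6]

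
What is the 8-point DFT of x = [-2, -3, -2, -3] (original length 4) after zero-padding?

Original 4-point DFT: [-10, 0, 2, 0]
Zero-padded 8-point DFT provides frequency interpolation.

DFT_8([x, 0, ...]) = [-10, -2.0000+6.2426i, 0, -2.0000+2.2426i, 2, -2.0000-2.2426i, 0, -2.0000-6.2426i]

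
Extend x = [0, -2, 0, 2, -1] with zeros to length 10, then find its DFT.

Original 5-point DFT: [-1, -2.5451+2.1266i, 3.0451-1.3143i, 3.0451+1.3143i, -2.5451-2.1266i]
Zero-padded 10-point DFT provides frequency interpolation.

DFT_10([x, 0, ...]) = [-1, -1.4271-0.1388i, -2.5451+2.1266i, 1.9271+4.0287i, 3.0451-1.3143i, -1, 3.0451+1.3143i, 1.9271-4.0287i, -2.5451-2.1266i, -1.4271+0.1388i]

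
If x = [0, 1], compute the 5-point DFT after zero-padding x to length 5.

Original 2-point DFT: [1, -1]
Zero-padded 5-point DFT provides frequency interpolation.

DFT_5([x, 0, ...]) = [1, 0.3090-0.9511i, -0.8090-0.5878i, -0.8090+0.5878i, 0.3090+0.9511i]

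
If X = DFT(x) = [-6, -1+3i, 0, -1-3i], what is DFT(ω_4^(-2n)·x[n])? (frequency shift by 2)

Modulation property: DFT(ω_4^(-2n)·x[n]) = X[(k-2) mod 4], so circularly shift X by 2 positions.

X[k-2] = [0, -1-3i, -6, -1+3i]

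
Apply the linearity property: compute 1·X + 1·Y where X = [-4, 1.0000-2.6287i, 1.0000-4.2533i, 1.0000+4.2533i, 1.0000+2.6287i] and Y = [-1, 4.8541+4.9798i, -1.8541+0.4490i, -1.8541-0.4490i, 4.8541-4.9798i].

By linearity: DFT(1x + 1y) = 1·DFT(x) + 1·DFT(y)
= 1·[-4, 1.0000-2.6287i, 1.0000-4.2533i, 1.0000+4.2533i, 1.0000+2.6287i] + 1·[-1, 4.8541+4.9798i, -1.8541+0.4490i, -1.8541-0.4490i, 4.8541-4.9798i]

Computing element-wise:
Z[0] = 1·(-4) + 1·(-1) = -5
Z[1] = 1·(1.0000-2.6287i) + 1·(4.8541+4.9798i) = 5.8541+2.3511i
Z[2] = 1·(1.0000-4.2533i) + 1·(-1.8541+0.4490i) = -0.8541-3.8043i
Z[3] = 1·(1.0000+4.2533i) + 1·(-1.8541-0.4490i) = -0.8541+3.8043i
Z[4] = 1·(1.0000+2.6287i) + 1·(4.8541-4.9798i) = 5.8541-2.3511i

DFT(1x + 1y) = 1·X + 1·Y = [-5, 5.8541+2.3511i, -0.8541-3.8043i, -0.8541+3.8043i, 5.8541-2.3511i]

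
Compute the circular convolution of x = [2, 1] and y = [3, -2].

(x ⊛ y)[n] = Σ(m=0 to 1) x[m] · y[(n-m) mod 2]

Computing each output sample:
(x ⊛ y)[0] = 4
(x ⊛ y)[1] = -1

x ⊛ y = [4, -1]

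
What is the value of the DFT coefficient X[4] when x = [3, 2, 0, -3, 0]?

X[4] = Σ(n=0 to 4) x[n] · ω_5^(4n) where ω_5 = e^(-2πi/5)
= (3)·ω_5^0 + (2)·ω_5^4 + (0)·ω_5^8 + (-3)·ω_5^12 + (0)·ω_5^16

X[4] = 6.0451+3.6655i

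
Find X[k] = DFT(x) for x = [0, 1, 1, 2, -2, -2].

X[k] = Σ(n=0 to 5) x[n] · ω_6^(nk)
where ω_6 = e^(-2πi/6)

Computing each X[k]:
X[0] = 0
X[1] = -2.0000-5.1962i
X[2] = 3
X[3] = -2
X[4] = 3
X[5] = -2.0000+5.1962i

X = [0, -2.0000-5.1962i, 3, -2, 3, -2.0000+5.1962i]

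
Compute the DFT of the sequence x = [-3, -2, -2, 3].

X[k] = Σ(n=0 to 3) x[n] · ω_4^(nk)
where ω_4 = e^(-2πi/4)

Computing each X[k]:
X[0] = -4
X[1] = -1+5i
X[2] = -6
X[3] = -1-5i

X = [-4, -1+5i, -6, -1-5i]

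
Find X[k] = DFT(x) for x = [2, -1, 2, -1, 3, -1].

X[k] = Σ(n=0 to 5) x[n] · ω_6^(nk)
where ω_6 = e^(-2πi/6)

Computing each X[k]:
X[0] = 4
X[1] = -0.5000+0.8660i
X[2] = -0.5000-0.8660i
X[3] = 10
X[4] = -0.5000+0.8660i
X[5] = -0.5000-0.8660i

X = [4, -0.5000+0.8660i, -0.5000-0.8660i, 10, -0.5000+0.8660i, -0.5000-0.8660i]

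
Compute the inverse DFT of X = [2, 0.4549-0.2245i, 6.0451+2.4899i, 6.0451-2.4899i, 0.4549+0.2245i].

x[n] = (1/5) Σ(k=0 to 4) X[k] · e^(2πikn/5)

Computing each x[n]:
x[0] = 3
x[1] = -2
x[2] = 2
x[3] = 0
x[4] = -1

x = [3, -2, 2, 0, -1]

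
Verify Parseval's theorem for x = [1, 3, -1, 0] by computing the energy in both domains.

Time domain:
Σ|x[n]|² = |1|² + |3|² + |-1|² + |0|² = 11.0000

Frequency domain:
(1/4)Σ|X[k]|² = (1/4)(|3|² + |2-3i|² + |-3|² + |2+3i|²) = (1/4)·44.0000 = 11.0000

Both sides agree, confirming Parseval's theorem.

Σ|x[n]|² = (1/N)Σ|X[k]|² = 11.0000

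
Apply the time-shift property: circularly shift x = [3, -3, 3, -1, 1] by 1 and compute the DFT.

Time shift by 1: X_shifted[k] = ω_5^(1k) · X[k]
Shifted x = [1, 3, -3, 3, -1]

DFT(x[n-1]) = [3, 1.6180-0.2775i, -0.6180-8.0575i, -0.6180+8.0575i, 1.6180+0.2775i]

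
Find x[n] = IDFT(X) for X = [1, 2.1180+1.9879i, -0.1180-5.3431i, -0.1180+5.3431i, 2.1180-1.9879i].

x[n] = (1/5) Σ(k=0 to 4) X[k] · e^(2πikn/5)

Computing each x[n]:
x[0] = 1
x[1] = 1
x[2] = -3
x[3] = 2
x[4] = 0

x = [1, 1, -3, 2, 0]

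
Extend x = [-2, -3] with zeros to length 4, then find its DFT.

Original 2-point DFT: [-5, 1]
Zero-padded 4-point DFT provides frequency interpolation.

DFT_4([x, 0, ...]) = [-5, -2+3i, 1, -2-3i]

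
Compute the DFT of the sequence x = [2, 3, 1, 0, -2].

X[k] = Σ(n=0 to 4) x[n] · ω_5^(nk)
where ω_5 = e^(-2πi/5)

Computing each X[k]:
X[0] = 4
X[1] = 1.5000-5.3431i
X[2] = 1.5000-1.9879i
X[3] = 1.5000+1.9879i
X[4] = 1.5000+5.3431i

X = [4, 1.5000-5.3431i, 1.5000-1.9879i, 1.5000+1.9879i, 1.5000+5.3431i]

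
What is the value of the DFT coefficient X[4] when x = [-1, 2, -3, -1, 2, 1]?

X[4] = Σ(n=0 to 5) x[n] · ω_6^(4n) where ω_6 = e^(-2πi/6)
= (-1)·ω_6^0 + (2)·ω_6^4 + (-3)·ω_6^8 + (-1)·ω_6^12 + (2)·ω_6^16 + (1)·ω_6^20

X[4] = -3.0000+5.1962i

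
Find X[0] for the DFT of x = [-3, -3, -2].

X[0] = Σ(n=0 to 2) x[n] · ω_3^0 = Σ x[n]
= (-3) + (-3) + (-2)

X[0] = -8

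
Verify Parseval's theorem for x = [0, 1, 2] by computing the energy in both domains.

Time domain:
Σ|x[n]|² = |0|² + |1|² + |2|² = 5.0000

Frequency domain:
(1/3)Σ|X[k]|² = (1/3)(|3|² + |-1.5000+0.8660i|² + |-1.5000-0.8660i|²) = (1/3)·15.0000 = 5.0000

Both sides agree, confirming Parseval's theorem.

Σ|x[n]|² = (1/N)Σ|X[k]|² = 5.0000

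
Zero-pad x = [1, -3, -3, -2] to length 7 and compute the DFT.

Original 4-point DFT: [-7, 4+1i, 3, 4-1i]
Zero-padded 7-point DFT provides frequency interpolation.

DFT_7([x, 0, ...]) = [-7, 1.5990+6.1380i, 3.1235+0.0595i, 2.2775+0.9060i, 2.2775-0.9060i, 3.1235-0.0595i, 1.5990-6.1380i]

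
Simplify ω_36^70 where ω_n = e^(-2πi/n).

Since ω_36^36 = 1, powers reduce modulo 36.
70 mod 36 = 34
So ω_36^70 = ω_36^34 = e^(-2πi·34/36)

ω_36^70 = ω_36^34 = 0.9397+0.3420i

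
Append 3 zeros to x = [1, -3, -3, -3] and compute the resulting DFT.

Original 4-point DFT: [-8, 4, 4, 4]
Zero-padded 7-point DFT provides frequency interpolation.

DFT_7([x, 0, ...]) = [-8, 2.5000+6.5719i, 2.5000-0.7224i, 2.5000+1.8809i, 2.5000-1.8809i, 2.5000+0.7224i, 2.5000-6.5719i]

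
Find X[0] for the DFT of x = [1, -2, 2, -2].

X[0] = Σ(n=0 to 3) x[n] · ω_4^0 = Σ x[n]
= (1) + (-2) + (2) + (-2)

X[0] = -1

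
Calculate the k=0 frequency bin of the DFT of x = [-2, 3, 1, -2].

X[0] = Σ(n=0 to 3) x[n] · ω_4^0 = Σ x[n]
= (-2) + (3) + (1) + (-2)

X[0] = 0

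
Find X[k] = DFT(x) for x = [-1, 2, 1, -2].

X[k] = Σ(n=0 to 3) x[n] · ω_4^(nk)
where ω_4 = e^(-2πi/4)

Computing each X[k]:
X[0] = 0
X[1] = -2-4i
X[2] = 0
X[3] = -2+4i

X = [0, -2-4i, 0, -2+4i]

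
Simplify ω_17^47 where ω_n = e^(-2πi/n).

Since ω_17^17 = 1, powers reduce modulo 17.
47 mod 17 = 13
So ω_17^47 = ω_17^13 = e^(-2πi·13/17)

ω_17^47 = ω_17^13 = 0.0923+0.9957i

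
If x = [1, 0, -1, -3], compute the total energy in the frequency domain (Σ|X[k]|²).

Parseval: Σ|x[n]|² = (1/N)Σ|X[k]|², so Σ|X[k]|² = N·Σ|x[n]|² = 4·11.0000

Σ|X[k]|² = N·Σ|x[n]|² = 4·11.0000 = 44.0000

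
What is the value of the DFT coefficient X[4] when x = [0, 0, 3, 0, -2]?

X[4] = Σ(n=0 to 4) x[n] · ω_5^(4n) where ω_5 = e^(-2πi/5)
= (0)·ω_5^0 + (0)·ω_5^4 + (3)·ω_5^8 + (0)·ω_5^12 + (-2)·ω_5^16

X[4] = -3.0451+3.6655i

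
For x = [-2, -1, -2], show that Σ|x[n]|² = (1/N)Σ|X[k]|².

Time domain:
Σ|x[n]|² = |-2|² + |-1|² + |-2|² = 9.0000

Frequency domain:
(1/3)Σ|X[k]|² = (1/3)(|-5|² + |-0.5000-0.8660i|² + |-0.5000+0.8660i|²) = (1/3)·27.0000 = 9.0000

Both sides agree, confirming Parseval's theorem.

Σ|x[n]|² = (1/N)Σ|X[k]|² = 9.0000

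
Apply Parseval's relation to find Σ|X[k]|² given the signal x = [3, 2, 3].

Parseval: Σ|x[n]|² = (1/N)Σ|X[k]|², so Σ|X[k]|² = N·Σ|x[n]|² = 3·22.0000

Σ|X[k]|² = N·Σ|x[n]|² = 3·22.0000 = 66.0000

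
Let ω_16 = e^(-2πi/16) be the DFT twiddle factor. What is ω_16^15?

ω_16^15 = e^(-2πi·15/16)
= cos(-2π·15/16) + i·sin(-2π·15/16)
= cos(-30π/16) + i·sin(-30π/16)

ω_16^15 = cos(-30π/16) + i·sin(-30π/16) = 0.9239+0.3827i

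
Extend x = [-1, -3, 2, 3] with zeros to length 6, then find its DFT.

Original 4-point DFT: [1, -3+6i, 1, -3-6i]
Zero-padded 6-point DFT provides frequency interpolation.

DFT_6([x, 0, ...]) = [1, -6.5000+0.8660i, 2.5000+4.3301i, 1, 2.5000-4.3301i, -6.5000-0.8660i]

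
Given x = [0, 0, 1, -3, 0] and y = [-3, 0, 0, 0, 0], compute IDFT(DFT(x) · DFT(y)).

(x ⊛ y)[n] = Σ(m=0 to 4) x[m] · y[(n-m) mod 5]

Computing each output sample:
(x ⊛ y)[0] = 0
(x ⊛ y)[1] = 0
(x ⊛ y)[2] = -3
(x ⊛ y)[3] = 9
(x ⊛ y)[4] = 0

x ⊛ y = [0, 0, -3, 9, 0]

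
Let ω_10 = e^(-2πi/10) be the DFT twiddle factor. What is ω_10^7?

ω_10^7 = e^(-2πi·7/10)
= cos(-2π·7/10) + i·sin(-2π·7/10)
= cos(-14π/10) + i·sin(-14π/10)

ω_10^7 = cos(-14π/10) + i·sin(-14π/10) = -0.3090+0.9511i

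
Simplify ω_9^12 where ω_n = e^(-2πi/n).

Since ω_9^9 = 1, powers reduce modulo 9.
12 mod 9 = 3
So ω_9^12 = ω_9^3 = e^(-2πi·3/9)

ω_9^12 = ω_9^3 = -0.5000-0.8660i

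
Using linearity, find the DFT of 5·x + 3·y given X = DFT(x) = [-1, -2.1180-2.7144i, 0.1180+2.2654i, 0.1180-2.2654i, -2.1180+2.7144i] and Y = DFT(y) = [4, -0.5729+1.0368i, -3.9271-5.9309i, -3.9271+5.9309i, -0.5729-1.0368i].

By linearity: DFT(5x + 3y) = 5·DFT(x) + 3·DFT(y)
= 5·[-1, -2.1180-2.7144i, 0.1180+2.2654i, 0.1180-2.2654i, -2.1180+2.7144i] + 3·[4, -0.5729+1.0368i, -3.9271-5.9309i, -3.9271+5.9309i, -0.5729-1.0368i]

Computing element-wise:
Z[0] = 5·(-1) + 3·(4) = 7
Z[1] = 5·(-2.1180-2.7144i) + 3·(-0.5729+1.0368i) = -12.3087-10.4616i
Z[2] = 5·(0.1180+2.2654i) + 3·(-3.9271-5.9309i) = -11.1913-6.4657i
Z[3] = 5·(0.1180-2.2654i) + 3·(-3.9271+5.9309i) = -11.1913+6.4657i
Z[4] = 5·(-2.1180+2.7144i) + 3·(-0.5729-1.0368i) = -12.3087+10.4616i

DFT(5x + 3y) = 5·X + 3·Y = [7, -12.3087-10.4616i, -11.1913-6.4657i, -11.1913+6.4657i, -12.3087+10.4616i]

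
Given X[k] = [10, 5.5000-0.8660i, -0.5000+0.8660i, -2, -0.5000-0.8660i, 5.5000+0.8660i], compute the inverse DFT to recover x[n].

x[n] = (1/6) Σ(k=0 to 5) X[k] · e^(2πikn/6)

Computing each x[n]:
x[0] = 3
x[1] = 3
x[2] = 1
x[3] = 0
x[4] = 0
x[5] = 3

x = [3, 3, 1, 0, 0, 3]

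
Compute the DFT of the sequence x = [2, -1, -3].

X[k] = Σ(n=0 to 2) x[n] · ω_3^(nk)
where ω_3 = e^(-2πi/3)

Computing each X[k]:
X[0] = -2
X[1] = 4.0000-1.7321i
X[2] = 4.0000+1.7321i

X = [-2, 4.0000-1.7321i, 4.0000+1.7321i]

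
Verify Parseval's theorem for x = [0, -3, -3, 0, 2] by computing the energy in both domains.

Time domain:
Σ|x[n]|² = |0|² + |-3|² + |-3|² + |0|² + |2|² = 22.0000

Frequency domain:
(1/5)Σ|X[k]|² = (1/5)(|-4|² + |2.1180+6.5186i|² + |-0.1180+0.0858i|² + |-0.1180-0.0858i|² + |2.1180-6.5186i|²) = (1/5)·110.0000 = 22.0000

Both sides agree, confirming Parseval's theorem.

Σ|x[n]|² = (1/N)Σ|X[k]|² = 22.0000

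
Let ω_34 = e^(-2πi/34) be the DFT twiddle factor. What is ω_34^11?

ω_34^11 = e^(-2πi·11/34)
= cos(-2π·11/34) + i·sin(-2π·11/34)
= cos(-22π/34) + i·sin(-22π/34)

ω_34^11 = cos(-22π/34) + i·sin(-22π/34) = -0.4457-0.8952i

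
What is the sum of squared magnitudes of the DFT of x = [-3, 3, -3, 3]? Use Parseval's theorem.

Parseval: Σ|x[n]|² = (1/N)Σ|X[k]|², so Σ|X[k]|² = N·Σ|x[n]|² = 4·36.0000

Σ|X[k]|² = N·Σ|x[n]|² = 4·36.0000 = 144.0000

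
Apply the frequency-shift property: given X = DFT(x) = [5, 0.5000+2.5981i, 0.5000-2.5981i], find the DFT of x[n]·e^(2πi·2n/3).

Modulation property: DFT(ω_3^(-2n)·x[n]) = X[(k-2) mod 3], so circularly shift X by 2 positions.

X[k-2] = [0.5000+2.5981i, 0.5000-2.5981i, 5]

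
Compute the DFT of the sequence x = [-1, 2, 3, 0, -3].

X[k] = Σ(n=0 to 4) x[n] · ω_5^(nk)
where ω_5 = e^(-2πi/5)

Computing each X[k]:
X[0] = 1
X[1] = -3.7361-6.5186i
X[2] = 0.7361-0.0858i
X[3] = 0.7361+0.0858i
X[4] = -3.7361+6.5186i

X = [1, -3.7361-6.5186i, 0.7361-0.0858i, 0.7361+0.0858i, -3.7361+6.5186i]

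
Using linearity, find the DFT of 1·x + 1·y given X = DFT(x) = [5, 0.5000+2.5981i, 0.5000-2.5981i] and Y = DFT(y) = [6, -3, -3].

By linearity: DFT(1x + 1y) = 1·DFT(x) + 1·DFT(y)
= 1·[5, 0.5000+2.5981i, 0.5000-2.5981i] + 1·[6, -3, -3]

Computing element-wise:
Z[0] = 1·(5) + 1·(6) = 11
Z[1] = 1·(0.5000+2.5981i) + 1·(-3) = -2.5000+2.5981i
Z[2] = 1·(0.5000-2.5981i) + 1·(-3) = -2.5000-2.5981i

DFT(1x + 1y) = 1·X + 1·Y = [11, -2.5000+2.5981i, -2.5000-2.5981i]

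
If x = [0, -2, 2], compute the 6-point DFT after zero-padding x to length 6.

Original 3-point DFT: [0, 3.4641i, -3.4641i]
Zero-padded 6-point DFT provides frequency interpolation.

DFT_6([x, 0, ...]) = [0, -2, 3.4641i, 4, -3.4641i, -2]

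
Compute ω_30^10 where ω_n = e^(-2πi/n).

ω_30^10 = e^(-2πi·10/30)
= cos(-2π·10/30) + i·sin(-2π·10/30)
= cos(-20π/30) + i·sin(-20π/30)

ω_30^10 = cos(-20π/30) + i·sin(-20π/30) = -0.5000-0.8660i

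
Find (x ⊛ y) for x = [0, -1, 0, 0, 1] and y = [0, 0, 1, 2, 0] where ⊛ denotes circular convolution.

(x ⊛ y)[n] = Σ(m=0 to 4) x[m] · y[(n-m) mod 5]

Computing each output sample:
(x ⊛ y)[0] = 0
(x ⊛ y)[1] = 1
(x ⊛ y)[2] = 2
(x ⊛ y)[3] = -1
(x ⊛ y)[4] = -2

x ⊛ y = [0, 1, 2, -1, -2]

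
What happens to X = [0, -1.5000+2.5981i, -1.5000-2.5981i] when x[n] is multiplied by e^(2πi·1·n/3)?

Modulation property: DFT(ω_3^(-1n)·x[n]) = X[(k-1) mod 3], so circularly shift X by 1 positions.

X[k-1] = [-1.5000-2.5981i, 0, -1.5000+2.5981i]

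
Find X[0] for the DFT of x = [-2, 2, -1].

X[0] = Σ(n=0 to 2) x[n] · ω_3^0 = Σ x[n]
= (-2) + (2) + (-1)

X[0] = -1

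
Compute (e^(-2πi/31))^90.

Since ω_31^31 = 1, powers reduce modulo 31.
90 mod 31 = 28
So ω_31^90 = ω_31^28 = e^(-2πi·28/31)

ω_31^90 = ω_31^28 = 0.8208+0.5713i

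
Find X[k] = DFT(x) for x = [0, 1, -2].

X[k] = Σ(n=0 to 2) x[n] · ω_3^(nk)
where ω_3 = e^(-2πi/3)

Computing each X[k]:
X[0] = -1
X[1] = 0.5000-2.5981i
X[2] = 0.5000+2.5981i

X = [-1, 0.5000-2.5981i, 0.5000+2.5981i]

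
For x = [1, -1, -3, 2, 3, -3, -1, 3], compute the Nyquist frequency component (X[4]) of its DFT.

X[4] = Σ(n=0 to 7) x[n] · ω_8^(4n) where ω_8 = e^(-2πi/8)
= (1)·ω_8^0 + (-1)·ω_8^4 + (-3)·ω_8^8 + (2)·ω_8^12 + (3)·ω_8^16 + (-3)·ω_8^20 + (-1)·ω_8^24 + (3)·ω_8^28

X[4] = -1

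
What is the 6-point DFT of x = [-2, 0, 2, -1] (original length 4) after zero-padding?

Original 4-point DFT: [-1, -4-1i, 1, -4+1i]
Zero-padded 6-point DFT provides frequency interpolation.

DFT_6([x, 0, ...]) = [-1, -2.0000-1.7321i, -4.0000+1.7321i, 1, -4.0000-1.7321i, -2.0000+1.7321i]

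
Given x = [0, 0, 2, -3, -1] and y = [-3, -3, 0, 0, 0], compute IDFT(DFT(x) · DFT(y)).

(x ⊛ y)[n] = Σ(m=0 to 4) x[m] · y[(n-m) mod 5]

Computing each output sample:
(x ⊛ y)[0] = 3
(x ⊛ y)[1] = 0
(x ⊛ y)[2] = -6
(x ⊛ y)[3] = 3
(x ⊛ y)[4] = 12

x ⊛ y = [3, 0, -6, 3, 12]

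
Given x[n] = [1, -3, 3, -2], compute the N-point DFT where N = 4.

X[k] = Σ(n=0 to 3) x[n] · ω_4^(nk)
where ω_4 = e^(-2πi/4)

Computing each X[k]:
X[0] = -1
X[1] = -2+1i
X[2] = 9
X[3] = -2-1i

X = [-1, -2+1i, 9, -2-1i]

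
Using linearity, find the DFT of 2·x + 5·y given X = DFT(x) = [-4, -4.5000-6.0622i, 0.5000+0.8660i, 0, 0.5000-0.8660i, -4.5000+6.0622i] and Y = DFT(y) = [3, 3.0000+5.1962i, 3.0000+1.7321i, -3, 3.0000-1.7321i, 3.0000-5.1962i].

By linearity: DFT(2x + 5y) = 2·DFT(x) + 5·DFT(y)
= 2·[-4, -4.5000-6.0622i, 0.5000+0.8660i, 0, 0.5000-0.8660i, -4.5000+6.0622i] + 5·[3, 3.0000+5.1962i, 3.0000+1.7321i, -3, 3.0000-1.7321i, 3.0000-5.1962i]

Computing element-wise:
Z[0] = 2·(-4) + 5·(3) = 7
Z[1] = 2·(-4.5000-6.0622i) + 5·(3.0000+5.1962i) = 6.0000+13.8566i
Z[2] = 2·(0.5000+0.8660i) + 5·(3.0000+1.7321i) = 16.0000+10.3925i
Z[3] = 2·(0) + 5·(-3) = -15
Z[4] = 2·(0.5000-0.8660i) + 5·(3.0000-1.7321i) = 16.0000-10.3925i
Z[5] = 2·(-4.5000+6.0622i) + 5·(3.0000-5.1962i) = 6.0000-13.8566i

DFT(2x + 5y) = 2·X + 5·Y = [7, 6.0000+13.8566i, 16.0000+10.3925i, -15, 16.0000-10.3925i, 6.0000-13.8566i]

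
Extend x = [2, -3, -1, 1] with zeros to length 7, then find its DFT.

Original 4-point DFT: [-1, 3+4i, 3, 3-4i]
Zero-padded 7-point DFT provides frequency interpolation.

DFT_7([x, 0, ...]) = [-1, -0.5489+2.8865i, 4.1920+3.2727i, 3.8569-0.4551i, 3.8569+0.4551i, 4.1920-3.2727i, -0.5489-2.8865i]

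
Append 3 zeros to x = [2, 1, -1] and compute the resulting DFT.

Original 3-point DFT: [2, 2.0000-1.7321i, 2.0000+1.7321i]
Zero-padded 6-point DFT provides frequency interpolation.

DFT_6([x, 0, ...]) = [2, 3, 2.0000-1.7321i, 0, 2.0000+1.7321i, 3]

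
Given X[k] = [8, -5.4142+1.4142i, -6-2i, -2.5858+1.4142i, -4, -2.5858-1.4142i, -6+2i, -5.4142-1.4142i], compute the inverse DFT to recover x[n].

x[n] = (1/8) Σ(k=0 to 7) X[k] · e^(2πikn/8)

Computing each x[n]:
x[0] = -3
x[1] = 1
x[2] = 2
x[3] = 1
x[4] = 1
x[5] = 3
x[6] = 2
x[7] = 1

x = [-3, 1, 2, 1, 1, 3, 2, 1]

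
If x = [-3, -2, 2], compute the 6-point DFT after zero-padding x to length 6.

Original 3-point DFT: [-3, -3.0000+3.4641i, -3.0000-3.4641i]
Zero-padded 6-point DFT provides frequency interpolation.

DFT_6([x, 0, ...]) = [-3, -5, -3.0000+3.4641i, 1, -3.0000-3.4641i, -5]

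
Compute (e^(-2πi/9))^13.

Since ω_9^9 = 1, powers reduce modulo 9.
13 mod 9 = 4
So ω_9^13 = ω_9^4 = e^(-2πi·4/9)

ω_9^13 = ω_9^4 = -0.9397-0.3420i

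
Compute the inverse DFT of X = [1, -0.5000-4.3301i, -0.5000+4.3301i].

x[n] = (1/3) Σ(k=0 to 2) X[k] · e^(2πikn/3)

Computing each x[n]:
x[0] = 0
x[1] = 3
x[2] = -2

x = [0, 3, -2]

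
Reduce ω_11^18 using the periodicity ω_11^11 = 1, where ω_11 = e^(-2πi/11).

Since ω_11^11 = 1, powers reduce modulo 11.
18 mod 11 = 7
So ω_11^18 = ω_11^7 = e^(-2πi·7/11)

ω_11^18 = ω_11^7 = -0.6549+0.7557i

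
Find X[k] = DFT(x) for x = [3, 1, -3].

X[k] = Σ(n=0 to 2) x[n] · ω_3^(nk)
where ω_3 = e^(-2πi/3)

Computing each X[k]:
X[0] = 1
X[1] = 4.0000-3.4641i
X[2] = 4.0000+3.4641i

X = [1, 4.0000-3.4641i, 4.0000+3.4641i]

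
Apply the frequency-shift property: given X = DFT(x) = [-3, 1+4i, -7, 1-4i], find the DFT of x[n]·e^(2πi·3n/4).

Modulation property: DFT(ω_4^(-3n)·x[n]) = X[(k-3) mod 4], so circularly shift X by 3 positions.

X[k-3] = [1+4i, -7, 1-4i, -3]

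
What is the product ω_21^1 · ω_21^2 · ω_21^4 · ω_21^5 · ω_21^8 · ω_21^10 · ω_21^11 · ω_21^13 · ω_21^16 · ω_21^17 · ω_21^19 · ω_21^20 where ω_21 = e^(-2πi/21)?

The primitive 21st roots of unity are ω_21^k for k coprime to 21: k ∈ {1, 2, 4, 5, 8, 10, 11, 13, 16, 17, 19, 20}
Their product equals the constant term of the cyclotomic polynomial Φ_21(x) up to sign.
For n ≥ 3, the product of all primitive nth roots of unity is 1. (For n=1 it is 1; for n=2 it is -1.)

1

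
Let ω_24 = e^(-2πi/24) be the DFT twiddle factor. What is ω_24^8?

ω_24^8 = e^(-2πi·8/24)
= cos(-2π·8/24) + i·sin(-2π·8/24)
= cos(-16π/24) + i·sin(-16π/24)

ω_24^8 = cos(-16π/24) + i·sin(-16π/24) = -0.5000-0.8660i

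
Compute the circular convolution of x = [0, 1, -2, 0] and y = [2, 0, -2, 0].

(x ⊛ y)[n] = Σ(m=0 to 3) x[m] · y[(n-m) mod 4]

Computing each output sample:
(x ⊛ y)[0] = 4
(x ⊛ y)[1] = 2
(x ⊛ y)[2] = -4
(x ⊛ y)[3] = -2

x ⊛ y = [4, 2, -4, -2]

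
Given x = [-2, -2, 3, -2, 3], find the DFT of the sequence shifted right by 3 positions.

Time shift by 3: X_shifted[k] = ω_5^(3k) · X[k]
Shifted x = [3, -2, 3, -2, -2]

DFT(x[n-3]) = [0, 0.9549-2.9389i, 6.5451+4.7553i, 6.5451-4.7553i, 0.9549+2.9389i]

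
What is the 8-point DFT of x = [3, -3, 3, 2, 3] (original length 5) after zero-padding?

Original 5-point DFT: [8, -1.0451+5.1186i, 4.5451+4.4778i, 4.5451-4.4778i, -1.0451-5.1186i]
Zero-padded 8-point DFT provides frequency interpolation.

DFT_8([x, 0, ...]) = [8, -3.5355-2.2929i, 3+5i, 3.5355+3.7071i, 10, 3.5355-3.7071i, 3-5i, -3.5355+2.2929i]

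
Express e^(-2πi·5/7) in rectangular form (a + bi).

ω_7^5 = e^(-2πi·5/7)
= cos(-2π·5/7) + i·sin(-2π·5/7)
= cos(-10π/7) + i·sin(-10π/7)

ω_7^5 = cos(-10π/7) + i·sin(-10π/7) = -0.2225+0.9749i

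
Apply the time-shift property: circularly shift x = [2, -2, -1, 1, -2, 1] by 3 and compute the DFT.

Time shift by 3: X_shifted[k] = ω_6^(3k) · X[k]
Shifted x = [1, -2, 1, 2, -2, -1]

DFT(x[n-3]) = [-1, -2.0000-1.7321i, 5.0000+3.4641i, 1, 5.0000-3.4641i, -2.0000+1.7321i]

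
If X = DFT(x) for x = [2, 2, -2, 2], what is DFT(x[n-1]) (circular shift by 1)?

Time shift by 1: X_shifted[k] = ω_4^(1k) · X[k]
Shifted x = [2, 2, 2, -2]

DFT(x[n-1]) = [4, -4i, 4, 4i]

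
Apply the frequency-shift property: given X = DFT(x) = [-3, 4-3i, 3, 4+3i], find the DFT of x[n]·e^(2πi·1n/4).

Modulation property: DFT(ω_4^(-1n)·x[n]) = X[(k-1) mod 4], so circularly shift X by 1 positions.

X[k-1] = [4+3i, -3, 4-3i, 3]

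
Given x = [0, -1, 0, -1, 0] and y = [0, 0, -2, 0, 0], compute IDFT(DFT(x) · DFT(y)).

(x ⊛ y)[n] = Σ(m=0 to 4) x[m] · y[(n-m) mod 5]

Computing each output sample:
(x ⊛ y)[0] = 2
(x ⊛ y)[1] = 0
(x ⊛ y)[2] = 0
(x ⊛ y)[3] = 2
(x ⊛ y)[4] = 0

x ⊛ y = [2, 0, 0, 2, 0]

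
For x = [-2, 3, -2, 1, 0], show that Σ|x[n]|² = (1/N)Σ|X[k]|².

Time domain:
Σ|x[n]|² = |-2|² + |3|² + |-2|² + |1|² + |0|² = 18.0000

Frequency domain:
(1/5)Σ|X[k]|² = (1/5)(|0|² + |-0.2639-1.0898i|² + |-4.7361-4.6165i|² + |-4.7361+4.6165i|² + |-0.2639+1.0898i|²) = (1/5)·90.0000 = 18.0000

Both sides agree, confirming Parseval's theorem.

Σ|x[n]|² = (1/N)Σ|X[k]|² = 18.0000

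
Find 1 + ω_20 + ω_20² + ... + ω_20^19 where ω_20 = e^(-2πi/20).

Sum of all nth roots of unity equals 0 for n > 1 (geometric series with r ≠ 1).

0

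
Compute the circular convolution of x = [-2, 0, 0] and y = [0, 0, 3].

(x ⊛ y)[n] = Σ(m=0 to 2) x[m] · y[(n-m) mod 3]

Computing each output sample:
(x ⊛ y)[0] = 0
(x ⊛ y)[1] = 0
(x ⊛ y)[2] = -6

x ⊛ y = [0, 0, -6]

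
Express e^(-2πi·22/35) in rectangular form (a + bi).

ω_35^22 = e^(-2πi·22/35)
= cos(-2π·22/35) + i·sin(-2π·22/35)
= cos(-44π/35) + i·sin(-44π/35)

ω_35^22 = cos(-44π/35) + i·sin(-44π/35) = -0.6911+0.7228i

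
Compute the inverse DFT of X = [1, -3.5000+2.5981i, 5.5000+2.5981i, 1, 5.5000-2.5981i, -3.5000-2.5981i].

x[n] = (1/6) Σ(k=0 to 5) X[k] · e^(2πikn/6)

Computing each x[n]:
x[0] = 1
x[1] = -3
x[2] = 0
x[3] = 3
x[4] = 0
x[5] = 0

x = [1, -3, 0, 3, 0, 0]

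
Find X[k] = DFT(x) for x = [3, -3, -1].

X[k] = Σ(n=0 to 2) x[n] · ω_3^(nk)
where ω_3 = e^(-2πi/3)

Computing each X[k]:
X[0] = -1
X[1] = 5.0000+1.7321i
X[2] = 5.0000-1.7321i

X = [-1, 5.0000+1.7321i, 5.0000-1.7321i]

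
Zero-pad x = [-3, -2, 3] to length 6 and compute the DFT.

Original 3-point DFT: [-2, -3.5000+4.3301i, -3.5000-4.3301i]
Zero-padded 6-point DFT provides frequency interpolation.

DFT_6([x, 0, ...]) = [-2, -5.5000-0.8660i, -3.5000+4.3301i, 2, -3.5000-4.3301i, -5.5000+0.8660i]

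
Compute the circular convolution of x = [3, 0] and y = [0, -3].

(x ⊛ y)[n] = Σ(m=0 to 1) x[m] · y[(n-m) mod 2]

Computing each output sample:
(x ⊛ y)[0] = 0
(x ⊛ y)[1] = -9

x ⊛ y = [0, -9]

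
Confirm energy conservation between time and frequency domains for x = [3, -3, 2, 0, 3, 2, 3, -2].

Time domain:
Σ|x[n]|² = |3|² + |-3|² + |2|² + |0|² + |3|² + |2|² + |3|² + |-2|² = 48.0000

Frequency domain:
(1/8)Σ|X[k]|² = (1/8)(|8|² + |-4.9497+3.1213i|² + |1-1i|² + |4.9497+1.1213i|² + |14|² + |4.9497-1.1213i|² + |1+1i|² + |-4.9497-3.1213i|²) = (1/8)·384.0000 = 48.0000

Both sides agree, confirming Parseval's theorem.

Σ|x[n]|² = (1/N)Σ|X[k]|² = 48.0000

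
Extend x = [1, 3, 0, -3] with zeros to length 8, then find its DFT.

Original 4-point DFT: [1, 1-6i, 1, 1+6i]
Zero-padded 8-point DFT provides frequency interpolation.

DFT_8([x, 0, ...]) = [1, 5.2426, 1-6i, -3.2426, 1, -3.2426, 1+6i, 5.2426]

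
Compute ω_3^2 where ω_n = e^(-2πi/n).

ω_3^2 = e^(-2πi·2/3)
= cos(-2π·2/3) + i·sin(-2π·2/3)
= cos(-4π/3) + i·sin(-4π/3)

ω_3^2 = cos(-4π/3) + i·sin(-4π/3) = -0.5000+0.8660i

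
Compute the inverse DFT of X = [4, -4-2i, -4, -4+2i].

x[n] = (1/4) Σ(k=0 to 3) X[k] · e^(2πikn/4)

Computing each x[n]:
x[0] = -2
x[1] = 3
x[2] = 2
x[3] = 1

x = [-2, 3, 2, 1]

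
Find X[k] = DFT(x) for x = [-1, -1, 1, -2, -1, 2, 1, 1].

X[k] = Σ(n=0 to 7) x[n] · ω_8^(nk)
where ω_8 = e^(-2πi/8)

Computing each X[k]:
X[0] = 0
X[1] = 4.2426i
X[2] = -4-2i
X[3] = 4.2426i
X[4] = 0
X[5] = -4.2426i
X[6] = -4+2i
X[7] = -4.2426i

X = [0, 4.2426i, -4-2i, 4.2426i, 0, -4.2426i, -4+2i, -4.2426i]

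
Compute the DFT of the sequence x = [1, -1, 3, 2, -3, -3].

X[k] = Σ(n=0 to 5) x[n] · ω_6^(nk)
where ω_6 = e^(-2πi/6)

Computing each X[k]:
X[0] = -1
X[1] = -3.0000-6.9282i
X[2] = 5.0000+3.4641i
X[3] = 3
X[4] = 5.0000-3.4641i
X[5] = -3.0000+6.9282i

X = [-1, -3.0000-6.9282i, 5.0000+3.4641i, 3, 5.0000-3.4641i, -3.0000+6.9282i]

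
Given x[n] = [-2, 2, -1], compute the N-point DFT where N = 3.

X[k] = Σ(n=0 to 2) x[n] · ω_3^(nk)
where ω_3 = e^(-2πi/3)

Computing each X[k]:
X[0] = -1
X[1] = -2.5000-2.5981i
X[2] = -2.5000+2.5981i

X = [-1, -2.5000-2.5981i, -2.5000+2.5981i]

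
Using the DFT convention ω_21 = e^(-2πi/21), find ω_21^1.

ω_21^1 = e^(-2πi·1/21)
= cos(-2π·1/21) + i·sin(-2π·1/21)
= cos(-2π/21) + i·sin(-2π/21)

ω_21^1 = cos(-2π/21) + i·sin(-2π/21) = 0.9556-0.2948i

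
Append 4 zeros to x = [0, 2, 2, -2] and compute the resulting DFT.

Original 4-point DFT: [2, -2-4i, 2, -2+4i]
Zero-padded 8-point DFT provides frequency interpolation.

DFT_8([x, 0, ...]) = [2, 2.8284-2.0000i, -2-4i, -2.8284+2.0000i, 2, -2.8284-2.0000i, -2+4i, 2.8284+2.0000i]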